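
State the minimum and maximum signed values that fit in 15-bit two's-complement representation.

Minimum: −2^14 = -16384.
Maximum: 2^14 − 1 = 16383.

min = -16384, max = 16383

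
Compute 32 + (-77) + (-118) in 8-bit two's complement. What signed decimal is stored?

93

32 + (-77) = -45 (11010011)
-45 + (-118) = -163 → wraps to 93 (01011101)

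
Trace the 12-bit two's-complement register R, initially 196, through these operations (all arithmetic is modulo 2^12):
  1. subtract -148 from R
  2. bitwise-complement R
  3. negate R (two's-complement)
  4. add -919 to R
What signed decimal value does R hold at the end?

-574

Start: R = 196 = 000011000100.
R = 196 − (-148) = 344 = 000101011000
R = NOT 000101011000 = 111010100111 = -345
R = −(-345) = 345 = 000101011001
R = 345 + (-919) = -574 = 110111000010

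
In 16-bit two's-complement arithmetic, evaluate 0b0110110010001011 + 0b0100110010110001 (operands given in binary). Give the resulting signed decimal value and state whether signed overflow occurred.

0b0110110010001011 → 0110110010001011 = 27787 (signed)
0b0100110010110001 → 0100110010110001 = 19633 (signed)
  0110110010001011
+ 0100110010110001
= 1011100100111100
Result 1011100100111100: MSB = 1 → 47420 − 65536 = -18116.
Both addends are non-negative but the stored result is negative: signed overflow. The true value 27787 + 19633 = 47420 lies outside [-32768, 32767].

-18116; overflow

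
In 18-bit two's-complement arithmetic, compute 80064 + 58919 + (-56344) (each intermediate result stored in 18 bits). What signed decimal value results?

82639

80064 + 58919 = 138983 → wraps to -123161 (100001111011100111)
-123161 + (-56344) = -179505 → wraps to 82639 (010100001011001111)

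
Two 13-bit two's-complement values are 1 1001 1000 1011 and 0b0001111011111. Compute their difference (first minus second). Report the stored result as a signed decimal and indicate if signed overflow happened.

-2644; no overflow

1 1001 1000 1011 → 1100110001011 = -1653 (signed)
0b0001111011111 → 0001111011111 = 991 (signed)
Subtract via negate-and-add: invert 0001111011111 + 1 = 1110000100001 (i.e. -991).
  1100110001011
+ 1110000100001
= 1010110101100  (discard carry-out 1)
Result 1010110101100: MSB = 1 → 5548 − 8192 = -2644.
Both addends (after negating the subtrahend) are negative and so is the stored result: no signed overflow.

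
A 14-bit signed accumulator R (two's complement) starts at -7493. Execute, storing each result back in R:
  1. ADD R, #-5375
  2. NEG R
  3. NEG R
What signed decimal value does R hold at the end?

3516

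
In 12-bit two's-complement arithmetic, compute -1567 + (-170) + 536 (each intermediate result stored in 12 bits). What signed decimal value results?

-1567 + (-170) = -1737 (100100110111)
-1737 + 536 = -1201 (101101001111)

-1201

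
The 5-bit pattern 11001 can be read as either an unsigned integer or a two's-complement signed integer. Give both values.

Unsigned: 11001 = 25.
Signed: MSB=1 → 25 − 32 = -7.

unsigned = 25, signed = -7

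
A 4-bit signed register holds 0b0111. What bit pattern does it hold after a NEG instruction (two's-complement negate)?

Invert: 1000. Add 1: 1001.
Check: 0111 = 7, 1001 = -7.

1001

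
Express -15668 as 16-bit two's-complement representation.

1100001011001100

|-15668| = 15668 = 0011110100110100 in 16 bits.
Invert the bits: 1100001011001011. Add 1: 1100001011001100.
Check: 1100001011001100 reads as 49868 − 65536 = -15668.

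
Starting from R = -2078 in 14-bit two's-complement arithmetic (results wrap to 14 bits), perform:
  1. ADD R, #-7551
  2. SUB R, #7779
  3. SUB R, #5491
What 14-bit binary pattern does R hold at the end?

10011010001101

Start: R = -2078 = 11011111100010.
R = -2078 + (-7551) = -9629; wraps to 6755 = 01101001100011
R = 6755 − 7779 = -1024 = 11110000000000
R = -1024 − 5491 = -6515 = 10011010001101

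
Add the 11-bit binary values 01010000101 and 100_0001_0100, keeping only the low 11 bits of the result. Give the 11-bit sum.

11010011001

  01010000101
+ 10000010100
= 11010011001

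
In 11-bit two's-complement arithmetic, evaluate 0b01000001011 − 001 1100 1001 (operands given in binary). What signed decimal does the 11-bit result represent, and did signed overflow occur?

0b01000001011 → 01000001011 = 523 (signed)
001 1100 1001 → 00111001001 = 457 (signed)
Subtract via negate-and-add: invert 00111001001 + 1 = 11000110111 (i.e. -457).
  01000001011
+ 11000110111
= 00001000010  (discard carry-out 1)
Result 00001000010: MSB = 0 → value 66.
Addends (after negating the subtrahend) have opposite signs, so signed overflow cannot occur.

66; no overflow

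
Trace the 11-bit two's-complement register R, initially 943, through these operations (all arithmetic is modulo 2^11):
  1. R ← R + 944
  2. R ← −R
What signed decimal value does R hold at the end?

Start: R = 943 = 01110101111.
R = 943 + 944 = 1887; wraps to -161 = 11101011111
R = −(-161) = 161 = 00010100001

161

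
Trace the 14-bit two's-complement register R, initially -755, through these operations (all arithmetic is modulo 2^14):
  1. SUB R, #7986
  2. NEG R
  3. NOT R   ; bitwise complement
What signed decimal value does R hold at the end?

7642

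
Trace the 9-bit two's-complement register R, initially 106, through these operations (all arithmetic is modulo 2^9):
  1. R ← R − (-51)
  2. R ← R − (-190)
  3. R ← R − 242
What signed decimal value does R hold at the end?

105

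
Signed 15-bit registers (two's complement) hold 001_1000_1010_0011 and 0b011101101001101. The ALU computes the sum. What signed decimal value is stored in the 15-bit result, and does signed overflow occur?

-11280; overflow

001_1000_1010_0011 → 001100010100011 = 6307 (signed)
0b011101101001101 → 011101101001101 = 15181 (signed)
  001100010100011
+ 011101101001101
= 101001111110000
Result 101001111110000: MSB = 1 → 21488 − 32768 = -11280.
Both addends are non-negative but the stored result is negative: signed overflow. The true value 6307 + 15181 = 21488 lies outside [-16384, 16383].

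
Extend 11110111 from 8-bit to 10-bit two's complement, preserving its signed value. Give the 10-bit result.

MSB of 11110111 is 1; replicate it into the new high bits.
11|11110111 → 1111110111 (still -9).

1111110111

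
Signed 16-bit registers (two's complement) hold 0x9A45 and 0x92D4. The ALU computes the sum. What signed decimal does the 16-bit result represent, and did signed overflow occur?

11545; overflow

0x9A45 = 1001101001000101 = -26043 (signed)
0x92D4 = 1001001011010100 = -27948 (signed)
  1001101001000101
+ 1001001011010100
= 0010110100011001  (discard carry-out 1)
Result 0010110100011001: MSB = 0 → value 11545.
Both addends are negative but the stored result is non-negative: signed overflow. The true value -26043 + (-27948) = -53991 lies outside [-32768, 32767].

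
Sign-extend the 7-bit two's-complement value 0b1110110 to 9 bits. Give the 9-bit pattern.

111110110

MSB of 1110110 is 1; replicate it into the new high bits.
11|1110110 → 111110110 (still -10).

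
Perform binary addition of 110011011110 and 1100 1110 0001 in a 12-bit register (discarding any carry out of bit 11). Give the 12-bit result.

100110111111

  110011011110
+ 110011100001
= 100110111111  (discard carry-out 1)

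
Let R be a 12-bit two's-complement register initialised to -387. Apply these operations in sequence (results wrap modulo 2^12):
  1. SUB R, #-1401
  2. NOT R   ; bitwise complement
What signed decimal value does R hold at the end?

Start: R = -387 = 111001111101.
R = -387 − (-1401) = 1014 = 001111110110
R = NOT 001111110110 = 110000001001 = -1015

-1015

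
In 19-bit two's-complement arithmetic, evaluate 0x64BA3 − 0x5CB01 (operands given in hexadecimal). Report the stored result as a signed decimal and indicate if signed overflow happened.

32930; no overflow

0x64BA3 = 1100100101110100011 = -111709 (signed)
0x5CB01 = 1011100101100000001 = -144639 (signed)
Subtract via negate-and-add: invert 1011100101100000001 + 1 = 0100011010011111111 (i.e. 144639).
  1100100101110100011
+ 0100011010011111111
= 0001000000010100010  (discard carry-out 1)
Result 0001000000010100010: MSB = 0 → value 32930.
Addends (after negating the subtrahend) have opposite signs, so signed overflow cannot occur.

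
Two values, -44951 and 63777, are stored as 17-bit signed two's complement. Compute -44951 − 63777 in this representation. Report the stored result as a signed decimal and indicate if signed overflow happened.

-44951 → 10101000001101001
63777 → 01111100100100001
Subtract via negate-and-add: invert 01111100100100001 + 1 = 10000011011011111 (i.e. -63777).
  10101000001101001
+ 10000011011011111
= 00101011101001000  (discard carry-out 1)
Result 00101011101001000: MSB = 0 → value 22344.
Both addends (after negating the subtrahend) are negative but the stored result is non-negative: signed overflow. The true value -44951 − 63777 = -108728 lies outside [-65536, 65535].

22344; overflow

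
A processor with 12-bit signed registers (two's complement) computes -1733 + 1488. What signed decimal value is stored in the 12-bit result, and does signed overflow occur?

-1733 → 100100111011
1488 → 010111010000
  100100111011
+ 010111010000
= 111100001011
Result 111100001011: MSB = 1 → 3851 − 4096 = -245.
Addends have opposite signs, so signed overflow cannot occur.

-245; no overflow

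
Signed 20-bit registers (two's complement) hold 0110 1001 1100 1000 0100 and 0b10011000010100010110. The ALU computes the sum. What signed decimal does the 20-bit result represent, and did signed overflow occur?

8602; no overflow

0110 1001 1100 1000 0100 → 01101001110010000100 = 433284 (signed)
0b10011000010100010110 → 10011000010100010110 = -424682 (signed)
  01101001110010000100
+ 10011000010100010110
= 00000010000110011010  (discard carry-out 1)
Result 00000010000110011010: MSB = 0 → value 8602.
Addends have opposite signs, so signed overflow cannot occur.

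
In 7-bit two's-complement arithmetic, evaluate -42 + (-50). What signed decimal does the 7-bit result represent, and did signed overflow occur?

36; overflow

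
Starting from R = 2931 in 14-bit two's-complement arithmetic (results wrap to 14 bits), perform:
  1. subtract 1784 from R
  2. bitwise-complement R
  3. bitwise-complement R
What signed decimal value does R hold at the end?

Start: R = 2931 = 00101101110011.
R = 2931 − 1784 = 1147 = 00010001111011
R = NOT 00010001111011 = 11101110000100 = -1148
R = NOT 11101110000100 = 00010001111011 = 1147

1147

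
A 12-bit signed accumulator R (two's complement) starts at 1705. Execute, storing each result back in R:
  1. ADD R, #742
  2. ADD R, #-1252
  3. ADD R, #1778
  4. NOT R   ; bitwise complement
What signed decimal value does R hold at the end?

1122

Start: R = 1705 = 011010101001.
R = 1705 + 742 = 2447; wraps to -1649 = 100110001111
R = -1649 + (-1252) = -2901; wraps to 1195 = 010010101011
R = 1195 + 1778 = 2973; wraps to -1123 = 101110011101
R = NOT 101110011101 = 010001100010 = 1122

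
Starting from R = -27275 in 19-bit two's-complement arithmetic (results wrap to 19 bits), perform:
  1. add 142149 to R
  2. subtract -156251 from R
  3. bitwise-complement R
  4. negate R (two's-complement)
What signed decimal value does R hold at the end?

-253162

Start: R = -27275 = 1111001010101110101.
R = -27275 + 142149 = 114874 = 0011100000010111010
R = 114874 − (-156251) = 271125; wraps to -253163 = 1000010001100010101
R = NOT 1000010001100010101 = 0111101110011101010 = 253162
R = −(253162) = -253162 = 1000010001100010110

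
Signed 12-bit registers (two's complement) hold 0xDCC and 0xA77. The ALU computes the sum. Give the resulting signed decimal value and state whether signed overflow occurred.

-1981; no overflow

0xDCC = 110111001100 = -564 (signed)
0xA77 = 101001110111 = -1417 (signed)
  110111001100
+ 101001110111
= 100001000011  (discard carry-out 1)
Result 100001000011: MSB = 1 → 2115 − 4096 = -1981.
Both addends are negative and so is the stored result: no signed overflow.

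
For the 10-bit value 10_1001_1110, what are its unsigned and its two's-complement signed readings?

unsigned = 670, signed = -354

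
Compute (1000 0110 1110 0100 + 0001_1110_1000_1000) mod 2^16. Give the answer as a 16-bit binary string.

  1000011011100100
+ 0001111010001000
= 1010010101101100

1010010101101100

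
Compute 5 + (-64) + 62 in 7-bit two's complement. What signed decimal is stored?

3

5 + (-64) = -59 (1000101)
-59 + 62 = 3 (0000011)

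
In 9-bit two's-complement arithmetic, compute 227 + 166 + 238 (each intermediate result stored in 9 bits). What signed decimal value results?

119

227 + 166 = 393 → wraps to -119 (110001001)
-119 + 238 = 119 (001110111)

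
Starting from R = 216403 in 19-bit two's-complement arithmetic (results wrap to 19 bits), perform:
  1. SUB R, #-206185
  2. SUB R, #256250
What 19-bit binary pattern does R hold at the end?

0101000100111000010

Start: R = 216403 = 0110100110101010011.
R = 216403 − (-206185) = 422588; wraps to -101700 = 1100111001010111100
R = -101700 − 256250 = -357950; wraps to 166338 = 0101000100111000010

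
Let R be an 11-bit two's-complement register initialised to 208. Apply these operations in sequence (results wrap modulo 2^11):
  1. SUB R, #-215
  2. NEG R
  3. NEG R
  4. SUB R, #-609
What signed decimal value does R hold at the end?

Start: R = 208 = 00011010000.
R = 208 − (-215) = 423 = 00110100111
R = −(423) = -423 = 11001011001
R = −(-423) = 423 = 00110100111
R = 423 − (-609) = 1032; wraps to -1016 = 10000001000

-1016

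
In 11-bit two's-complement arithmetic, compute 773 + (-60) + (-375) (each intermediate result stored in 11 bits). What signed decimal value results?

338

773 + (-60) = 713 (01011001001)
713 + (-375) = 338 (00101010010)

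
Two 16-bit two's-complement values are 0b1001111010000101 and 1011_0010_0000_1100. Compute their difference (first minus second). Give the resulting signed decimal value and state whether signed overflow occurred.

-4999; no overflow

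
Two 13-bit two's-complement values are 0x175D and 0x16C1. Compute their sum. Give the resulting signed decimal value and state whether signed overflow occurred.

0x175D = 1011101011101 = -2211 (signed)
0x16C1 = 1011011000001 = -2367 (signed)
  1011101011101
+ 1011011000001
= 0111000011110  (discard carry-out 1)
Result 0111000011110: MSB = 0 → value 3614.
Both addends are negative but the stored result is non-negative: signed overflow. The true value -2211 + (-2367) = -4578 lies outside [-4096, 4095].

3614; overflow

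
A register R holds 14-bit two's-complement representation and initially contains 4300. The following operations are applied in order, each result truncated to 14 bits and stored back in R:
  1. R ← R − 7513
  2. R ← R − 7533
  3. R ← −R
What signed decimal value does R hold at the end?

-5638

Start: R = 4300 = 01000011001100.
R = 4300 − 7513 = -3213 = 11001101110011
R = -3213 − 7533 = -10746; wraps to 5638 = 01011000000110
R = −(5638) = -5638 = 10100111111010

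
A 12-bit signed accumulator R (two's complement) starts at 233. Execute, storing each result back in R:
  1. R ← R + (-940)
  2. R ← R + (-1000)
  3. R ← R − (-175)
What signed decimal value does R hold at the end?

-1532

Start: R = 233 = 000011101001.
R = 233 + (-940) = -707 = 110100111101
R = -707 + (-1000) = -1707 = 100101010101
R = -1707 − (-175) = -1532 = 101000000100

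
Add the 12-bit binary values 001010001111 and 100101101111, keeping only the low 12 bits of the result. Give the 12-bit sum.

101111111110

  001010001111
+ 100101101111
= 101111111110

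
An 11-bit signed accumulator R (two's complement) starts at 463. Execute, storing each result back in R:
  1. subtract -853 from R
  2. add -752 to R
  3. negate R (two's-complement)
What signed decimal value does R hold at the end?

-564

Start: R = 463 = 00111001111.
R = 463 − (-853) = 1316; wraps to -732 = 10100100100
R = -732 + (-752) = -1484; wraps to 564 = 01000110100
R = −(564) = -564 = 10111001100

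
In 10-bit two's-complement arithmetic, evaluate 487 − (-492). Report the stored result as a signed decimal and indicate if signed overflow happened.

-45; overflow

487 → 0111100111
-492 → 1000010100
Subtract via negate-and-add: invert 1000010100 + 1 = 0111101100 (i.e. 492).
  0111100111
+ 0111101100
= 1111010011
Result 1111010011: MSB = 1 → 979 − 1024 = -45.
Both addends (after negating the subtrahend) are non-negative but the stored result is negative: signed overflow. The true value 487 − (-492) = 979 lies outside [-512, 511].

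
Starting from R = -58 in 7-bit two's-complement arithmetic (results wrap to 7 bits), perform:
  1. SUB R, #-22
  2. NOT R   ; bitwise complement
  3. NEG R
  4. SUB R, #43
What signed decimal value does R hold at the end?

50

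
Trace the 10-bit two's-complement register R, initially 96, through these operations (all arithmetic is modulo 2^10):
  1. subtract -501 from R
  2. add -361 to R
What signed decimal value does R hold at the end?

Start: R = 96 = 0001100000.
R = 96 − (-501) = 597; wraps to -427 = 1001010101
R = -427 + (-361) = -788; wraps to 236 = 0011101100

236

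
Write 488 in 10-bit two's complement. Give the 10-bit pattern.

0111101000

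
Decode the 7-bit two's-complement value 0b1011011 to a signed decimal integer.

-37

MSB is 1, so the value is negative.
Invert: 0100100. Add 1: 0100101 = 37. So the value is −37.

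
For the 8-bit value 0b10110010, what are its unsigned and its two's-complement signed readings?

Unsigned: 10110010 = 178.
Signed: MSB=1 → 178 − 256 = -78.

unsigned = 178, signed = -78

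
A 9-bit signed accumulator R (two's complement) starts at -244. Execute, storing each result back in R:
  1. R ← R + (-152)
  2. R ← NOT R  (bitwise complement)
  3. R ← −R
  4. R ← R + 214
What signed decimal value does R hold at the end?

-181

Start: R = -244 = 100001100.
R = -244 + (-152) = -396; wraps to 116 = 001110100
R = NOT 001110100 = 110001011 = -117
R = −(-117) = 117 = 001110101
R = 117 + 214 = 331; wraps to -181 = 101001011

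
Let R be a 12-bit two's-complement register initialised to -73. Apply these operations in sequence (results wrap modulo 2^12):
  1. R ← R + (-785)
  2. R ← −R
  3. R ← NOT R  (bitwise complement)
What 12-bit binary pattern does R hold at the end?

Start: R = -73 = 111110110111.
R = -73 + (-785) = -858 = 110010100110
R = −(-858) = 858 = 001101011010
R = NOT 001101011010 = 110010100101 = -859

110010100101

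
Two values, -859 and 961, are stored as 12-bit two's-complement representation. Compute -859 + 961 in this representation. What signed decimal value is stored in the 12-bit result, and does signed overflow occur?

102; no overflow

-859 → 110010100101
961 → 001111000001
  110010100101
+ 001111000001
= 000001100110  (discard carry-out 1)
Result 000001100110: MSB = 0 → value 102.
Addends have opposite signs, so signed overflow cannot occur.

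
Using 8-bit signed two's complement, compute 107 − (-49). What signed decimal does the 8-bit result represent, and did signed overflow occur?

-100; overflow

107 → 01101011
-49 → 11001111
Subtract via negate-and-add: invert 11001111 + 1 = 00110001 (i.e. 49).
  01101011
+ 00110001
= 10011100
Result 10011100: MSB = 1 → 156 − 256 = -100.
Both addends (after negating the subtrahend) are non-negative but the stored result is negative: signed overflow. The true value 107 − (-49) = 156 lies outside [-128, 127].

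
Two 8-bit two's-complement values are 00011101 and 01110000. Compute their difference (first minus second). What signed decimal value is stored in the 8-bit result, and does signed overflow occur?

-83; no overflow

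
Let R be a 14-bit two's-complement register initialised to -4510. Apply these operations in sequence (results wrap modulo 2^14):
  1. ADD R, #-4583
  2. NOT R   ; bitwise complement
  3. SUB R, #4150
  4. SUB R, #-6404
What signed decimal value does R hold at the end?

-5038

Start: R = -4510 = 10111001100010.
R = -4510 + (-4583) = -9093; wraps to 7291 = 01110001111011
R = NOT 01110001111011 = 10001110000100 = -7292
R = -7292 − 4150 = -11442; wraps to 4942 = 01001101001110
R = 4942 − (-6404) = 11346; wraps to -5038 = 10110001010010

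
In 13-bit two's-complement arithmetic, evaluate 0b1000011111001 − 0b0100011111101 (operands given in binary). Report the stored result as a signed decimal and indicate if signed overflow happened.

2044; overflow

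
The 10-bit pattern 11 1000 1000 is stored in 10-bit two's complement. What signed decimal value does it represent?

MSB is 1, so the value is negative.
Invert: 0001110111. Add 1: 0001111000 = 120. So the value is −120.

-120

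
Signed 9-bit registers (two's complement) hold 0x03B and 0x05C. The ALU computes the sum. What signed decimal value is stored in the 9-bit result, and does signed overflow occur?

151; no overflow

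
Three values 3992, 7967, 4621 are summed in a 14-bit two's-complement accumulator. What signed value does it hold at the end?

3992 + 7967 = 11959 → wraps to -4425 (10111010110111)
-4425 + 4621 = 196 (00000011000100)

196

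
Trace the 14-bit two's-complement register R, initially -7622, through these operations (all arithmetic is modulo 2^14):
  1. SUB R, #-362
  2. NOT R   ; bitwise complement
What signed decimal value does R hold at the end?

7259

Start: R = -7622 = 10001000111010.
R = -7622 − (-362) = -7260 = 10001110100100
R = NOT 10001110100100 = 01110001011011 = 7259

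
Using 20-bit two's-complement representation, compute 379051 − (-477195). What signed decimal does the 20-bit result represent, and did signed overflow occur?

-192330; overflow

379051 → 01011100100010101011
-477195 → 10001011011111110101
Subtract via negate-and-add: invert 10001011011111110101 + 1 = 01110100100000001011 (i.e. 477195).
  01011100100010101011
+ 01110100100000001011
= 11010001000010110110
Result 11010001000010110110: MSB = 1 → 856246 − 1048576 = -192330.
Both addends (after negating the subtrahend) are non-negative but the stored result is negative: signed overflow. The true value 379051 − (-477195) = 856246 lies outside [-524288, 524287].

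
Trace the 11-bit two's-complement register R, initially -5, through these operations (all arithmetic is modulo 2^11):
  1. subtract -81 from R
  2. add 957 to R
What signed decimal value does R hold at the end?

-1015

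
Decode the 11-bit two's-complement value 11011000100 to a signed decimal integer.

MSB is 1, so the value is negative.
Unsigned reading: 1732. Subtract 2^11 = 2048: 1732 − 2048 = -316.

-316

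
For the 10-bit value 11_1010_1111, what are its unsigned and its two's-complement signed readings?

unsigned = 943, signed = -81

Unsigned: 1110101111 = 943.
Signed: MSB=1 → 943 − 1024 = -81.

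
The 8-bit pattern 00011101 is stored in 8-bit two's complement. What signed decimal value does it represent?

MSB is 0, so the value is non-negative: 00011101 = 29.

29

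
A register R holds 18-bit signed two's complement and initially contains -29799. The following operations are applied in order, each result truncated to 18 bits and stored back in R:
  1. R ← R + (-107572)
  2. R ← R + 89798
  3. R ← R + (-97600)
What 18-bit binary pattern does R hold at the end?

011100100011101011

Start: R = -29799 = 111000101110011001.
R = -29799 + (-107572) = -137371; wraps to 124773 = 011110011101100101
R = 124773 + 89798 = 214571; wraps to -47573 = 110100011000101011
R = -47573 + (-97600) = -145173; wraps to 116971 = 011100100011101011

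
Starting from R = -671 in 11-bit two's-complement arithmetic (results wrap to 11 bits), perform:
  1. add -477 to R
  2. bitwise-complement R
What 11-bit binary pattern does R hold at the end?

Start: R = -671 = 10101100001.
R = -671 + (-477) = -1148; wraps to 900 = 01110000100
R = NOT 01110000100 = 10001111011 = -901

10001111011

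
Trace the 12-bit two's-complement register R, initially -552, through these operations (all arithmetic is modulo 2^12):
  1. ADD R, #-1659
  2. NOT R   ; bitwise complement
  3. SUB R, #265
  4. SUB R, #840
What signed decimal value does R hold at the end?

Start: R = -552 = 110111011000.
R = -552 + (-1659) = -2211; wraps to 1885 = 011101011101
R = NOT 011101011101 = 100010100010 = -1886
R = -1886 − 265 = -2151; wraps to 1945 = 011110011001
R = 1945 − 840 = 1105 = 010001010001

1105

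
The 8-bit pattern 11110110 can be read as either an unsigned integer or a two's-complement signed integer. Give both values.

Unsigned: 11110110 = 246.
Signed: MSB=1 → 246 − 256 = -10.

unsigned = 246, signed = -10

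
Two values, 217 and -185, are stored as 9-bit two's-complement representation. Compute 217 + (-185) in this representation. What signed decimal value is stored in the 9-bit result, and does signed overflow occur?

32; no overflow

217 → 011011001
-185 → 101000111
  011011001
+ 101000111
= 000100000  (discard carry-out 1)
Result 000100000: MSB = 0 → value 32.
Addends have opposite signs, so signed overflow cannot occur.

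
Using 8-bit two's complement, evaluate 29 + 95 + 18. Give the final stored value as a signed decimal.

-114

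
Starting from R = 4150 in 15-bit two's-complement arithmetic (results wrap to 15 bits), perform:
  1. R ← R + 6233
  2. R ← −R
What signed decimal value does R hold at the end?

-10383

Start: R = 4150 = 001000000110110.
R = 4150 + 6233 = 10383 = 010100010001111
R = −(10383) = -10383 = 101011101110001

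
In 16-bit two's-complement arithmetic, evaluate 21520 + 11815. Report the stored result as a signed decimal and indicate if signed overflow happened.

-32201; overflow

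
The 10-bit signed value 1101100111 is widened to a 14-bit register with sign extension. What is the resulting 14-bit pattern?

MSB of 1101100111 is 1; replicate it into the new high bits.
1111|1101100111 → 11111101100111 (still -153).

11111101100111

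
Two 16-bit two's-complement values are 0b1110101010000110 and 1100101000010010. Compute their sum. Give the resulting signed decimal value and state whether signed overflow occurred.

-19304; no overflow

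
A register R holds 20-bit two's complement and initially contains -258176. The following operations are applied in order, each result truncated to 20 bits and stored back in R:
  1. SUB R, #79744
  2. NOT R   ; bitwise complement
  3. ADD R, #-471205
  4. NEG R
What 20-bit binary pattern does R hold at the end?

00100000100010100110

Start: R = -258176 = 11000000111110000000.
R = -258176 − 79744 = -337920 = 10101101100000000000
R = NOT 10101101100000000000 = 01010010011111111111 = 337919
R = 337919 + (-471205) = -133286 = 11011111011101011010
R = −(-133286) = 133286 = 00100000100010100110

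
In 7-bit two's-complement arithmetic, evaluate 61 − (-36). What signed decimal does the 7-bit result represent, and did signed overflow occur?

-31; overflow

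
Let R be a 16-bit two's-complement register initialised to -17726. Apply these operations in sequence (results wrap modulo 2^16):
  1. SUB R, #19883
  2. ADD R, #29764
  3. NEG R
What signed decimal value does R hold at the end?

7845

Start: R = -17726 = 1011101011000010.
R = -17726 − 19883 = -37609; wraps to 27927 = 0110110100010111
R = 27927 + 29764 = 57691; wraps to -7845 = 1110000101011011
R = −(-7845) = 7845 = 0001111010100101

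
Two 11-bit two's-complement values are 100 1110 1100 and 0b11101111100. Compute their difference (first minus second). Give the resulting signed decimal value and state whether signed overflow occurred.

100 1110 1100 → 10011101100 = -788 (signed)
0b11101111100 → 11101111100 = -132 (signed)
Subtract via negate-and-add: invert 11101111100 + 1 = 00010000100 (i.e. 132).
  10011101100
+ 00010000100
= 10101110000
Result 10101110000: MSB = 1 → 1392 − 2048 = -656.
Addends (after negating the subtrahend) have opposite signs, so signed overflow cannot occur.

-656; no overflow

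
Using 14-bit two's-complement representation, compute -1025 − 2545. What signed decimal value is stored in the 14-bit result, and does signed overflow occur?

-3570; no overflow

-1025 → 11101111111111
2545 → 00100111110001
Subtract via negate-and-add: invert 00100111110001 + 1 = 11011000001111 (i.e. -2545).
  11101111111111
+ 11011000001111
= 11001000001110  (discard carry-out 1)
Result 11001000001110: MSB = 1 → 12814 − 16384 = -3570.
Both addends (after negating the subtrahend) are negative and so is the stored result: no signed overflow.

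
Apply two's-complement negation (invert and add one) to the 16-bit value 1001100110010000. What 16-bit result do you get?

0110011001110000

Invert: 0110011001101111. Add 1: 0110011001110000.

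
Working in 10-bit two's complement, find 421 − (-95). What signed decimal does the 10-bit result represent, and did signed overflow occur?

421 → 0110100101
-95 → 1110100001
Subtract via negate-and-add: invert 1110100001 + 1 = 0001011111 (i.e. 95).
  0110100101
+ 0001011111
= 1000000100
Result 1000000100: MSB = 1 → 516 − 1024 = -508.
Both addends (after negating the subtrahend) are non-negative but the stored result is negative: signed overflow. The true value 421 − (-95) = 516 lies outside [-512, 511].

-508; overflow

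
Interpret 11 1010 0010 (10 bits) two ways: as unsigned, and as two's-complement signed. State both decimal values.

unsigned = 930, signed = -94

Unsigned: 1110100010 = 930.
Signed: MSB=1 → 930 − 1024 = -94.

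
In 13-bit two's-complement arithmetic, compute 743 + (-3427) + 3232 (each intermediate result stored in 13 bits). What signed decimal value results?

743 + (-3427) = -2684 (1010110000100)
-2684 + 3232 = 548 (0001000100100)

548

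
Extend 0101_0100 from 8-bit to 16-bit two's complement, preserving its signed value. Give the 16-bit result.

0000000001010100

MSB of 01010100 is 0; replicate it into the new high bits.
00000000|01010100 → 0000000001010100 (still 84).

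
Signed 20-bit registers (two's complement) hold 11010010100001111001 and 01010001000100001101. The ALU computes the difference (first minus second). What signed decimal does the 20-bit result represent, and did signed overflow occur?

-518292; no overflow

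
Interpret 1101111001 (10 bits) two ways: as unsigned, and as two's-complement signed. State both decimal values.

unsigned = 889, signed = -135

Unsigned: 1101111001 = 889.
Signed: MSB=1 → 889 − 1024 = -135.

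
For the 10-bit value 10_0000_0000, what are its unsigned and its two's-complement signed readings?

Unsigned: 1000000000 = 512.
Signed: MSB=1 → 512 − 1024 = -512.

unsigned = 512, signed = -512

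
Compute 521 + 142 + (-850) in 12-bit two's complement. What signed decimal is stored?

-187

521 + 142 = 663 (001010010111)
663 + (-850) = -187 (111101000101)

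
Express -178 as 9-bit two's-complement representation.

101001110

|-178| = 178 = 010110010 in 9 bits.
Invert the bits: 101001101. Add 1: 101001110.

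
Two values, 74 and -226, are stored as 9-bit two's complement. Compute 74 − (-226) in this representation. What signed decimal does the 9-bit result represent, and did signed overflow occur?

74 → 001001010
-226 → 100011110
Subtract via negate-and-add: invert 100011110 + 1 = 011100010 (i.e. 226).
  001001010
+ 011100010
= 100101100
Result 100101100: MSB = 1 → 300 − 512 = -212.
Both addends (after negating the subtrahend) are non-negative but the stored result is negative: signed overflow. The true value 74 − (-226) = 300 lies outside [-256, 255].

-212; overflow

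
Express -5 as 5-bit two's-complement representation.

11011

|-5| = 5 = 00101 in 5 bits.
Invert the bits: 11010. Add 1: 11011.
Check: 11011 reads as 27 − 32 = -5.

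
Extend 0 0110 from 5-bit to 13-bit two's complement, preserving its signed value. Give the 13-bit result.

0000000000110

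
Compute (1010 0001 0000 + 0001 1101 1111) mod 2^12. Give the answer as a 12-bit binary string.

101111101111

  101000010000
+ 000111011111
= 101111101111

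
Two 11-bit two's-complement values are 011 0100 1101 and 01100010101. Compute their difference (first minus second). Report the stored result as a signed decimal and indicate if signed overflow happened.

56; no overflow

011 0100 1101 → 01101001101 = 845 (signed)
01100010101 = 789 (signed)
Subtract via negate-and-add: invert 01100010101 + 1 = 10011101011 (i.e. -789).
  01101001101
+ 10011101011
= 00000111000  (discard carry-out 1)
Result 00000111000: MSB = 0 → value 56.
Addends (after negating the subtrahend) have opposite signs, so signed overflow cannot occur.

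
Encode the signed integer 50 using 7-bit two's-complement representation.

50 is non-negative, so write it directly in 7 bits: 0110010.

0110010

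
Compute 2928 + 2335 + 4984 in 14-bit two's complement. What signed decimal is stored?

-6137

2928 + 2335 = 5263 (01010010001111)
5263 + 4984 = 10247 → wraps to -6137 (10100000000111)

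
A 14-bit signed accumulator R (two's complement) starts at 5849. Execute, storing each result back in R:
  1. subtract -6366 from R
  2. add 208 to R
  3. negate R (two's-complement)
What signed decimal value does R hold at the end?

3961

Start: R = 5849 = 01011011011001.
R = 5849 − (-6366) = 12215; wraps to -4169 = 10111110110111
R = -4169 + 208 = -3961 = 11000010000111
R = −(-3961) = 3961 = 00111101111001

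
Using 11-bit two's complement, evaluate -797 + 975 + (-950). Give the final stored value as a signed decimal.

-772

-797 + 975 = 178 (00010110010)
178 + (-950) = -772 (10011111100)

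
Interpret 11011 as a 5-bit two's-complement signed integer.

MSB is 1, so the value is negative.
Invert: 00100. Add 1: 00101 = 5. So the value is −5.

-5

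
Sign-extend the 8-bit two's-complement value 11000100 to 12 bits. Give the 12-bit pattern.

MSB of 11000100 is 1; replicate it into the new high bits.
1111|11000100 → 111111000100 (still -60).

111111000100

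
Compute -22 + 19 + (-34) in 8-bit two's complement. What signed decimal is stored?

-37

-22 + 19 = -3 (11111101)
-3 + (-34) = -37 (11011011)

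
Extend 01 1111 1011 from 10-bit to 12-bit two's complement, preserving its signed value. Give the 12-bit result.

000111111011

MSB of 0111111011 is 0; replicate it into the new high bits.
00|0111111011 → 000111111011 (still 507).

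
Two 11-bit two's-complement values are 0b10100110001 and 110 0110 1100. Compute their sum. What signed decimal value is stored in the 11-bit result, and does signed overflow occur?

925; overflow

0b10100110001 → 10100110001 = -719 (signed)
110 0110 1100 → 11001101100 = -404 (signed)
  10100110001
+ 11001101100
= 01110011101  (discard carry-out 1)
Result 01110011101: MSB = 0 → value 925.
Both addends are negative but the stored result is non-negative: signed overflow. The true value -719 + (-404) = -1123 lies outside [-1024, 1023].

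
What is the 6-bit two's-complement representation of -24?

|-24| = 24 = 011000 in 6 bits.
Invert the bits: 100111. Add 1: 101000.
Check: 101000 reads as 40 − 64 = -24.

101000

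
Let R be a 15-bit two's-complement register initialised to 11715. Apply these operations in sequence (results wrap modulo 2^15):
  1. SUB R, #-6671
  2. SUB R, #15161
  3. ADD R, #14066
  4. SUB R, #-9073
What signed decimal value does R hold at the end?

Start: R = 11715 = 010110111000011.
R = 11715 − (-6671) = 18386; wraps to -14382 = 100011111010010
R = -14382 − 15161 = -29543; wraps to 3225 = 000110010011001
R = 3225 + 14066 = 17291; wraps to -15477 = 100001110001011
R = -15477 − (-9073) = -6404 = 110011011111100

-6404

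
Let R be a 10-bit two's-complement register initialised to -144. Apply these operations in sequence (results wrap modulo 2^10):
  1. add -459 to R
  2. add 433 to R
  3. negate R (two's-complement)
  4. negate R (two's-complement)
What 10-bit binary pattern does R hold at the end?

1101010110

Start: R = -144 = 1101110000.
R = -144 + (-459) = -603; wraps to 421 = 0110100101
R = 421 + 433 = 854; wraps to -170 = 1101010110
R = −(-170) = 170 = 0010101010
R = −(170) = -170 = 1101010110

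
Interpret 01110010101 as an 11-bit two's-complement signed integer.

917

MSB is 0, so the value is non-negative: 01110010101 = 917.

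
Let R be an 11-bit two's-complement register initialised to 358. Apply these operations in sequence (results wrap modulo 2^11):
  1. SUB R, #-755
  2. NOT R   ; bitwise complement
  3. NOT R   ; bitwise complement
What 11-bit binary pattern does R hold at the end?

10001011001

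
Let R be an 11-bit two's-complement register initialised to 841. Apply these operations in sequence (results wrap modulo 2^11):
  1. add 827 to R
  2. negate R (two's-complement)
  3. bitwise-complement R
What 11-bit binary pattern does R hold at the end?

11010000011

Start: R = 841 = 01101001001.
R = 841 + 827 = 1668; wraps to -380 = 11010000100
R = −(-380) = 380 = 00101111100
R = NOT 00101111100 = 11010000011 = -381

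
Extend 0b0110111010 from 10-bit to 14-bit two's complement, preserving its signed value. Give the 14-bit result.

MSB of 0110111010 is 0; replicate it into the new high bits.
0000|0110111010 → 00000110111010 (still 442).

00000110111010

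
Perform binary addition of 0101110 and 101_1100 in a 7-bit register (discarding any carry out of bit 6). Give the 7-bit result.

0001010

  0101110
+ 1011100
= 0001010  (discard carry-out 1)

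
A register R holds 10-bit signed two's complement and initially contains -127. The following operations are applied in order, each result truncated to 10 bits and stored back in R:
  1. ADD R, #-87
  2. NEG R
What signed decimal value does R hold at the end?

Start: R = -127 = 1110000001.
R = -127 + (-87) = -214 = 1100101010
R = −(-214) = 214 = 0011010110

214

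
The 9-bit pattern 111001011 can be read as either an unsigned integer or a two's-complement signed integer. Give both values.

unsigned = 459, signed = -53

Unsigned: 111001011 = 459.
Signed: MSB=1 → 459 − 512 = -53.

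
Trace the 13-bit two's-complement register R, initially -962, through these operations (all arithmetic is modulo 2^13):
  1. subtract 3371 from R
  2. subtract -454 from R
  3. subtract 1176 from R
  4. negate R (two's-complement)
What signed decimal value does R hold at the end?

-3137

Start: R = -962 = 1110000111110.
R = -962 − 3371 = -4333; wraps to 3859 = 0111100010011
R = 3859 − (-454) = 4313; wraps to -3879 = 1000011011001
R = -3879 − 1176 = -5055; wraps to 3137 = 0110001000001
R = −(3137) = -3137 = 1001110111111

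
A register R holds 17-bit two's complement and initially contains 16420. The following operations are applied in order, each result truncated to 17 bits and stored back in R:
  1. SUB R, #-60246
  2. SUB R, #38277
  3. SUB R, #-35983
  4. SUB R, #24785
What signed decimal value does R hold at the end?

Start: R = 16420 = 00100000000100100.
R = 16420 − (-60246) = 76666; wraps to -54406 = 10010101101111010
R = -54406 − 38277 = -92683; wraps to 38389 = 01001010111110101
R = 38389 − (-35983) = 74372; wraps to -56700 = 10010001010000100
R = -56700 − 24785 = -81485; wraps to 49587 = 01100000110110011

49587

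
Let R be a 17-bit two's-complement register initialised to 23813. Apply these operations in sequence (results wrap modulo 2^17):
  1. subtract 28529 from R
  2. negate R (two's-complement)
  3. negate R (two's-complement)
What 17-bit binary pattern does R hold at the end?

Start: R = 23813 = 00101110100000101.
R = 23813 − 28529 = -4716 = 11110110110010100
R = −(-4716) = 4716 = 00001001001101100
R = −(4716) = -4716 = 11110110110010100

11110110110010100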